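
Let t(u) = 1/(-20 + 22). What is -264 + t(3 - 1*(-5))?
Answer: -527/2 ≈ -263.50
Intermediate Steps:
t(u) = 1/2
-264 + t(3 - 1*(-5)) = -264 + 1/2 = -527/2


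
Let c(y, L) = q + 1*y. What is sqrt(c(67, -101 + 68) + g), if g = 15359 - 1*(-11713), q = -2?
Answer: sqrt(27137) ≈ 164.73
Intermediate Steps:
c(y, L) = -2 + y (c(y, L) = -2 + 1*y = -2 + y)
g = 27072 (g = 15359 + 11713 = 27072)
sqrt(c(67, -101 + 68) + g) = sqrt((-2 + 67) + 27072) = sqrt(65 + 27072) = sqrt(27137)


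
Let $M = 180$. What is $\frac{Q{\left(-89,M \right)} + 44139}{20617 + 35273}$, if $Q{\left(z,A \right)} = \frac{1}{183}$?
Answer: $\frac{4038719}{5113935} \approx 0.78975$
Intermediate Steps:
$Q{\left(z,A \right)} = \frac{1}{183}$
$\frac{Q{\left(-89,M \right)} + 44139}{20617 + 35273} = \frac{\frac{1}{183} + 44139}{20617 + 35273} = \frac{8077438}{183 \cdot 55890} = \frac{8077438}{183} \cdot \frac{1}{55890} = \frac{4038719}{5113935}$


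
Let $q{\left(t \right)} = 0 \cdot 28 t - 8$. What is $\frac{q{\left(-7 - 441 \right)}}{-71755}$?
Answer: $\frac{8}{71755} \approx 0.00011149$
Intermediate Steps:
$q{\left(t \right)} = -8$ ($q{\left(t \right)} = 0 - 8 = -8$)
$\frac{q{\left(-7 - 441 \right)}}{-71755} = - \frac{8}{-71755} = \left(-8\right) \left(- \frac{1}{71755}\right) = \frac{8}{71755}$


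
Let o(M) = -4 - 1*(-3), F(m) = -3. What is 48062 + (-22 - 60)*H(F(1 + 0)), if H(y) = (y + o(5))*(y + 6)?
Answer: 49046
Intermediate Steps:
o(M) = -1 (o(M) = -4 + 3 = -1)
H(y) = (-1 + y)*(6 + y) (H(y) = (y - 1)*(y + 6) = (-1 + y)*(6 + y))
48062 + (-22 - 60)*H(F(1 + 0)) = 48062 + (-22 - 60)*(-6 + (-3)² + 5*(-3)) = 48062 - 82*(-6 + 9 - 15) = 48062 - 82*(-12) = 48062 + 984 = 49046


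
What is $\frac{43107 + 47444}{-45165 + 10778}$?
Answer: $- \frac{90551}{34387} \approx -2.6333$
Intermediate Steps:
$\frac{43107 + 47444}{-45165 + 10778} = \frac{90551}{-34387} = 90551 \left(- \frac{1}{34387}\right) = - \frac{90551}{34387}$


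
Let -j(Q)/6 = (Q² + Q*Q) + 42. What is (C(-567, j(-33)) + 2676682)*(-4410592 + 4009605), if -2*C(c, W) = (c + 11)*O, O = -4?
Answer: -1072868787590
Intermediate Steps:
j(Q) = -252 - 12*Q² (j(Q) = -6*((Q² + Q*Q) + 42) = -6*((Q² + Q²) + 42) = -6*(2*Q² + 42) = -6*(42 + 2*Q²) = -252 - 12*Q²)
C(c, W) = 22 + 2*c (C(c, W) = -(c + 11)*(-4)/2 = -(11 + c)*(-4)/2 = -(-44 - 4*c)/2 = 22 + 2*c)
(C(-567, j(-33)) + 2676682)*(-4410592 + 4009605) = ((22 + 2*(-567)) + 2676682)*(-4410592 + 4009605) = ((22 - 1134) + 2676682)*(-400987) = (-1112 + 2676682)*(-400987) = 2675570*(-400987) = -1072868787590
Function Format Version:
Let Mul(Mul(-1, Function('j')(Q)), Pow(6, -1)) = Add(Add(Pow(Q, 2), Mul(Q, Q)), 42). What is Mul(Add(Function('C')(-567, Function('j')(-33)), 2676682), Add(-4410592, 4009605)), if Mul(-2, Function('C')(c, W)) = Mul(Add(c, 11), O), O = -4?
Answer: -1072868787590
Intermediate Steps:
Function('j')(Q) = Add(-252, Mul(-12, Pow(Q, 2))) (Function('j')(Q) = Mul(-6, Add(Add(Pow(Q, 2), Mul(Q, Q)), 42)) = Mul(-6, Add(Add(Pow(Q, 2), Pow(Q, 2)), 42)) = Mul(-6, Add(Mul(2, Pow(Q, 2)), 42)) = Mul(-6, Add(42, Mul(2, Pow(Q, 2)))) = Add(-252, Mul(-12, Pow(Q, 2))))
Function('C')(c, W) = Add(22, Mul(2, c)) (Function('C')(c, W) = Mul(Rational(-1, 2), Mul(Add(c, 11), -4)) = Mul(Rational(-1, 2), Mul(Add(11, c), -4)) = Mul(Rational(-1, 2), Add(-44, Mul(-4, c))) = Add(22, Mul(2, c)))
Mul(Add(Function('C')(-567, Function('j')(-33)), 2676682), Add(-4410592, 4009605)) = Mul(Add(Add(22, Mul(2, -567)), 2676682), Add(-4410592, 4009605)) = Mul(Add(Add(22, -1134), 2676682), -400987) = Mul(Add(-1112, 2676682), -400987) = Mul(2675570, -400987) = -1072868787590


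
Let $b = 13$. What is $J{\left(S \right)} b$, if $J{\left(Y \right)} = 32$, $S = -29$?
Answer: $416$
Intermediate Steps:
$J{\left(S \right)} b = 32 \cdot 13 = 416$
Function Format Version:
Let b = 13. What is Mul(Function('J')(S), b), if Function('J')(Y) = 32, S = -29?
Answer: 416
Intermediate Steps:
Mul(Function('J')(S), b) = Mul(32, 13) = 416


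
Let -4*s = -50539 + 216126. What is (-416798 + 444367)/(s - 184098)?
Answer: -110276/901979 ≈ -0.12226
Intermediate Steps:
s = -165587/4 (s = -(-50539 + 216126)/4 = -1/4*165587 = -165587/4 ≈ -41397.)
(-416798 + 444367)/(s - 184098) = (-416798 + 444367)/(-165587/4 - 184098) = 27569/(-901979/4) = 27569*(-4/901979) = -110276/901979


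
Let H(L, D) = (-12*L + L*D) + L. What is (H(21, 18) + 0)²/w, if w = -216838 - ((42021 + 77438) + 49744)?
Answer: -21609/386041 ≈ -0.055976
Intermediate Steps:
w = -386041 (w = -216838 - (119459 + 49744) = -216838 - 1*169203 = -216838 - 169203 = -386041)
H(L, D) = -11*L + D*L (H(L, D) = (-12*L + D*L) + L = -11*L + D*L)
(H(21, 18) + 0)²/w = (21*(-11 + 18) + 0)²/(-386041) = (21*7 + 0)²*(-1/386041) = (147 + 0)²*(-1/386041) = 147²*(-1/386041) = 21609*(-1/386041) = -21609/386041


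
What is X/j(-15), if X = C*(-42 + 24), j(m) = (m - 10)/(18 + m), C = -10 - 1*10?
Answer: -216/5 ≈ -43.200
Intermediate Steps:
C = -20 (C = -10 - 10 = -20)
j(m) = (-10 + m)/(18 + m)
X = 360 (X = -20*(-42 + 24) = -20*(-18) = 360)
X/j(-15) = 360/(((-10 - 15)/(18 - 15))) = 360/((-25/3)) = 360/(((⅓)*(-25))) = 360/(-25/3) = 360*(-3/25) = -216/5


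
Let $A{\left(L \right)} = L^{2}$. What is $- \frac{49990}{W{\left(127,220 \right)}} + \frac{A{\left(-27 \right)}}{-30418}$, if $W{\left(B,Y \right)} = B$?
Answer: $- \frac{1520688403}{3863086} \approx -393.65$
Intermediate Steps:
$- \frac{49990}{W{\left(127,220 \right)}} + \frac{A{\left(-27 \right)}}{-30418} = - \frac{49990}{127} + \frac{\left(-27\right)^{2}}{-30418} = \left(-49990\right) \frac{1}{127} + 729 \left(- \frac{1}{30418}\right) = - \frac{49990}{127} - \frac{729}{30418} = - \frac{1520688403}{3863086}$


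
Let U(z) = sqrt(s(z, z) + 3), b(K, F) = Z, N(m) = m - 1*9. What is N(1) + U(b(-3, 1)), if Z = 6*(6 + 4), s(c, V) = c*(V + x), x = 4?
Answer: -8 + 3*sqrt(427) ≈ 53.992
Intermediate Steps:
s(c, V) = c*(4 + V) (s(c, V) = c*(V + 4) = c*(4 + V))
N(m) = -9 + m (N(m) = m - 9 = -9 + m)
Z = 60 (Z = 6*10 = 60)
b(K, F) = 60
U(z) = sqrt(3 + z*(4 + z)) (U(z) = sqrt(z*(4 + z) + 3) = sqrt(3 + z*(4 + z)))
N(1) + U(b(-3, 1)) = (-9 + 1) + sqrt(3 + 60*(4 + 60)) = -8 + sqrt(3 + 60*64) = -8 + sqrt(3 + 3840) = -8 + sqrt(3843) = -8 + 3*sqrt(427)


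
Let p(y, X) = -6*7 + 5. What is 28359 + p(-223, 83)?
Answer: 28322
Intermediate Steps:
p(y, X) = -37 (p(y, X) = -42 + 5 = -37)
28359 + p(-223, 83) = 28359 - 37 = 28322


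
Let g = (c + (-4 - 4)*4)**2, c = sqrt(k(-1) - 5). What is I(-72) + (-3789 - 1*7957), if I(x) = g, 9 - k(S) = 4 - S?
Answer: -11746 + (32 - I)**2 ≈ -10723.0 - 64.0*I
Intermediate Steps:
k(S) = 5 + S (k(S) = 9 - (4 - S) = 9 + (-4 + S) = 5 + S)
c = I (c = sqrt((5 - 1) - 5) = sqrt(4 - 5) = sqrt(-1) = I ≈ 1.0*I)
g = (-32 + I)**2 (g = (I + (-4 - 4)*4)**2 = (I - 8*4)**2 = (I - 32)**2 = (-32 + I)**2 ≈ 1023.0 - 64.0*I)
I(x) = (32 - I)**2
I(-72) + (-3789 - 1*7957) = (32 - I)**2 + (-3789 - 1*7957) = (32 - I)**2 + (-3789 - 7957) = (32 - I)**2 - 11746 = -11746 + (32 - I)**2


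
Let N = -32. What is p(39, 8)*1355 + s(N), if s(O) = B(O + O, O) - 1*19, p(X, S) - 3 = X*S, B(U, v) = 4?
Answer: 426810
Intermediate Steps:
p(X, S) = 3 + S*X (p(X, S) = 3 + X*S = 3 + S*X)
s(O) = -15 (s(O) = 4 - 1*19 = 4 - 19 = -15)
p(39, 8)*1355 + s(N) = (3 + 8*39)*1355 - 15 = (3 + 312)*1355 - 15 = 315*1355 - 15 = 426825 - 15 = 426810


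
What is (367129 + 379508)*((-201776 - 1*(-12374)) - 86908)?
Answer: -206303269470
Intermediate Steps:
(367129 + 379508)*((-201776 - 1*(-12374)) - 86908) = 746637*((-201776 + 12374) - 86908) = 746637*(-189402 - 86908) = 746637*(-276310) = -206303269470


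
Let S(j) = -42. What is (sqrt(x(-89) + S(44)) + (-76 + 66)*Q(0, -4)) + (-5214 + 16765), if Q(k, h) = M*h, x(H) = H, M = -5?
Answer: 11351 + I*sqrt(131) ≈ 11351.0 + 11.446*I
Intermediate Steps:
Q(k, h) = -5*h
(sqrt(x(-89) + S(44)) + (-76 + 66)*Q(0, -4)) + (-5214 + 16765) = (sqrt(-89 - 42) + (-76 + 66)*(-5*(-4))) + (-5214 + 16765) = (sqrt(-131) - 10*20) + 11551 = (I*sqrt(131) - 200) + 11551 = (-200 + I*sqrt(131)) + 11551 = 11351 + I*sqrt(131)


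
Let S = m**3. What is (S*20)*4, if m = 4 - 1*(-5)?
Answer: 58320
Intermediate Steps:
m = 9 (m = 4 + 5 = 9)
S = 729 (S = 9**3 = 729)
(S*20)*4 = (729*20)*4 = 14580*4 = 58320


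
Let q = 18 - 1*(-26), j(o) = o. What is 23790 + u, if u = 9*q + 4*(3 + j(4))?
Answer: 24214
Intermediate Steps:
q = 44 (q = 18 + 26 = 44)
u = 424 (u = 9*44 + 4*(3 + 4) = 396 + 4*7 = 396 + 28 = 424)
23790 + u = 23790 + 424 = 24214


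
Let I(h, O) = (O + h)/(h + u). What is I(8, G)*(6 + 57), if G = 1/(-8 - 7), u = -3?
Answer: 2499/25 ≈ 99.960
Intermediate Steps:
G = -1/15 (G = 1/(-15) = -1/15 ≈ -0.066667)
I(h, O) = (O + h)/(-3 + h) (I(h, O) = (O + h)/(h - 3) = (O + h)/(-3 + h))
I(8, G)*(6 + 57) = ((-1/15 + 8)/(-3 + 8))*(6 + 57) = ((119/15)/5)*63 = ((⅕)*(119/15))*63 = (119/75)*63 = 2499/25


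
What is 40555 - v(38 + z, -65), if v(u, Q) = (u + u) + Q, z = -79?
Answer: 40702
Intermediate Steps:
v(u, Q) = Q + 2*u (v(u, Q) = 2*u + Q = Q + 2*u)
40555 - v(38 + z, -65) = 40555 - (-65 + 2*(38 - 79)) = 40555 - (-65 + 2*(-41)) = 40555 - (-65 - 82) = 40555 - 1*(-147) = 40555 + 147 = 40702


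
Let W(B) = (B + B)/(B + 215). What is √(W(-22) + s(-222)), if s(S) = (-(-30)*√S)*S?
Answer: 2*√(-2123 - 62019585*I*√222)/193 ≈ 222.75 - 222.75*I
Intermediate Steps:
W(B) = 2*B/(215 + B) (W(B) = (2*B)/(215 + B) = 2*B/(215 + B))
s(S) = 30*S^(3/2) (s(S) = (30*√S)*S = 30*S^(3/2))
√(W(-22) + s(-222)) = √(2*(-22)/(215 - 22) + 30*(-222)^(3/2)) = √(2*(-22)/193 + 30*(-222*I*√222)) = √(2*(-22)*(1/193) - 6660*I*√222) = √(-44/193 - 6660*I*√222)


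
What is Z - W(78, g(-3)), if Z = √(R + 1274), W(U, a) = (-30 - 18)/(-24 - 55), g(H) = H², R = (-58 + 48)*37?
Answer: -48/79 + 2*√226 ≈ 29.459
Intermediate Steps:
R = -370 (R = -10*37 = -370)
W(U, a) = 48/79 (W(U, a) = -48/(-79) = -48*(-1/79) = 48/79)
Z = 2*√226 (Z = √(-370 + 1274) = √904 = 2*√226 ≈ 30.067)
Z - W(78, g(-3)) = 2*√226 - 1*48/79 = 2*√226 - 48/79 = -48/79 + 2*√226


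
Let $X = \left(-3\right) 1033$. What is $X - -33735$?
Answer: $30636$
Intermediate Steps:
$X = -3099$
$X - -33735 = -3099 - -33735 = -3099 + 33735 = 30636$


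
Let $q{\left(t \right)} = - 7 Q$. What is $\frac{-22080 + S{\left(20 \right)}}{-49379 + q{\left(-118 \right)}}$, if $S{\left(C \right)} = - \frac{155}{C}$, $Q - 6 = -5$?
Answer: $\frac{88351}{197544} \approx 0.44725$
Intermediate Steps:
$Q = 1$ ($Q = 6 - 5 = 1$)
$q{\left(t \right)} = -7$ ($q{\left(t \right)} = \left(-7\right) 1 = -7$)
$\frac{-22080 + S{\left(20 \right)}}{-49379 + q{\left(-118 \right)}} = \frac{-22080 - \frac{155}{20}}{-49379 - 7} = \frac{-22080 - \frac{31}{4}}{-49386} = \left(-22080 - \frac{31}{4}\right) \left(- \frac{1}{49386}\right) = \left(- \frac{88351}{4}\right) \left(- \frac{1}{49386}\right) = \frac{88351}{197544}$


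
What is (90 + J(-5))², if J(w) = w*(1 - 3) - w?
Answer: 11025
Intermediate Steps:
J(w) = -3*w (J(w) = w*(-2) - w = -2*w - w = -3*w)
(90 + J(-5))² = (90 - 3*(-5))² = (90 + 15)² = 105² = 11025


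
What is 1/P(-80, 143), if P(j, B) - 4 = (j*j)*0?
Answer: ¼ ≈ 0.25000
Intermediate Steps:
P(j, B) = 4 (P(j, B) = 4 + (j*j)*0 = 4 + j²*0 = 4 + 0 = 4)
1/P(-80, 143) = 1/4 = ¼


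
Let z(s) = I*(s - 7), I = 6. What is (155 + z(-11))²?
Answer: 2209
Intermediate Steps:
z(s) = -42 + 6*s (z(s) = 6*(s - 7) = 6*(-7 + s) = -42 + 6*s)
(155 + z(-11))² = (155 + (-42 + 6*(-11)))² = (155 + (-42 - 66))² = (155 - 108)² = 47² = 2209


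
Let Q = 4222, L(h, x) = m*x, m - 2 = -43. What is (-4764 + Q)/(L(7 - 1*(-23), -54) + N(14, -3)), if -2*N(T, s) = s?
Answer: -1084/4431 ≈ -0.24464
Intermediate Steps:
m = -41 (m = 2 - 43 = -41)
N(T, s) = -s/2
L(h, x) = -41*x
(-4764 + Q)/(L(7 - 1*(-23), -54) + N(14, -3)) = (-4764 + 4222)/(-41*(-54) - 1/2*(-3)) = -542/(2214 + 3/2) = -542/4431/2 = -542*2/4431 = -1084/4431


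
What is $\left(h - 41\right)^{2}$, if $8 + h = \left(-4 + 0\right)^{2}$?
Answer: $1089$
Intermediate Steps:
$h = 8$ ($h = -8 + \left(-4 + 0\right)^{2} = -8 + \left(-4\right)^{2} = -8 + 16 = 8$)
$\left(h - 41\right)^{2} = \left(8 - 41\right)^{2} = \left(-33\right)^{2} = 1089$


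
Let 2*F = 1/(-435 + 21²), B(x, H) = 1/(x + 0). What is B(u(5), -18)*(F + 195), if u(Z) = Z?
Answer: 2341/60 ≈ 39.017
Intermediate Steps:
B(x, H) = 1/x
F = 1/12 (F = 1/(2*(-435 + 21²)) = 1/(2*(-435 + 441)) = (½)/6 = (½)*(⅙) = 1/12 ≈ 0.083333)
B(u(5), -18)*(F + 195) = (1/12 + 195)/5 = (⅕)*(2341/12) = 2341/60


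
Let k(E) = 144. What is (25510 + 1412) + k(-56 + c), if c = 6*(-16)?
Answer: 27066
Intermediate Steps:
c = -96
(25510 + 1412) + k(-56 + c) = (25510 + 1412) + 144 = 26922 + 144 = 27066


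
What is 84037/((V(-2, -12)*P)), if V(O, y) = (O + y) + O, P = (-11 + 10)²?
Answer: -84037/16 ≈ -5252.3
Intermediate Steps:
P = 1 (P = (-1)² = 1)
V(O, y) = y + 2*O
84037/((V(-2, -12)*P)) = 84037/(((-12 + 2*(-2))*1)) = 84037/(((-12 - 4)*1)) = 84037/((-16*1)) = 84037/(-16) = 84037*(-1/16) = -84037/16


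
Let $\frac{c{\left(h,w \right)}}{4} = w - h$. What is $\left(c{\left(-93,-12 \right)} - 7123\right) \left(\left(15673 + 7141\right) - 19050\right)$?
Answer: $-25591436$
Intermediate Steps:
$c{\left(h,w \right)} = - 4 h + 4 w$ ($c{\left(h,w \right)} = 4 \left(w - h\right) = - 4 h + 4 w$)
$\left(c{\left(-93,-12 \right)} - 7123\right) \left(\left(15673 + 7141\right) - 19050\right) = \left(\left(\left(-4\right) \left(-93\right) + 4 \left(-12\right)\right) - 7123\right) \left(\left(15673 + 7141\right) - 19050\right) = \left(\left(372 - 48\right) - 7123\right) \left(22814 - 19050\right) = \left(324 - 7123\right) \left(22814 - 19050\right) = \left(-6799\right) 3764 = -25591436$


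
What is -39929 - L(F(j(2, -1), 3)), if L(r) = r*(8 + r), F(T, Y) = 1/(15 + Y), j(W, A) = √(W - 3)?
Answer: -12937141/324 ≈ -39929.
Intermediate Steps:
j(W, A) = √(-3 + W)
-39929 - L(F(j(2, -1), 3)) = -39929 - (8 + 1/(15 + 3))/(15 + 3) = -39929 - (8 + 1/18)/18 = -39929 - 145/(18*18) = -39929 - 1*145/324 = -39929 - 145/324 = -12937141/324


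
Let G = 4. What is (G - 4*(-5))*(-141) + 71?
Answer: -3313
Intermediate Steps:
(G - 4*(-5))*(-141) + 71 = (4 - 4*(-5))*(-141) + 71 = (4 + 20)*(-141) + 71 = 24*(-141) + 71 = -3384 + 71 = -3313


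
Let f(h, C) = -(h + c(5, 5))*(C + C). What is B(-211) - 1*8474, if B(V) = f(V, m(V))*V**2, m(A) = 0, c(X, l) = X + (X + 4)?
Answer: -8474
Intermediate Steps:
c(X, l) = 4 + 2*X (c(X, l) = X + (4 + X) = 4 + 2*X)
f(h, C) = -2*C*(14 + h) (f(h, C) = -(h + (4 + 2*5))*(C + C) = -(h + (4 + 10))*2*C = -(h + 14)*2*C = -(14 + h)*2*C = -2*C*(14 + h))
B(V) = 0 (B(V) = (-2*0*(14 + V))*V**2 = 0*V**2 = 0)
B(-211) - 1*8474 = 0 - 1*8474 = 0 - 8474 = -8474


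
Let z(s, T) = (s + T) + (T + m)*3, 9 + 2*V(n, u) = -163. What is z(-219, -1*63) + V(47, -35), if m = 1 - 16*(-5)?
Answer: -314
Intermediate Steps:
V(n, u) = -86 (V(n, u) = -9/2 + (1/2)*(-163) = -9/2 - 163/2 = -86)
m = 81 (m = 1 - 4*(-20) = 1 + 80 = 81)
z(s, T) = 243 + s + 4*T (z(s, T) = (s + T) + (T + 81)*3 = (T + s) + (81 + T)*3 = (T + s) + (243 + 3*T) = 243 + s + 4*T)
z(-219, -1*63) + V(47, -35) = (243 - 219 + 4*(-1*63)) - 86 = (243 - 219 + 4*(-63)) - 86 = (243 - 219 - 252) - 86 = -228 - 86 = -314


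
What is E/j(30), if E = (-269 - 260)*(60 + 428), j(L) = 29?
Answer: -258152/29 ≈ -8901.8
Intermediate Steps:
E = -258152 (E = -529*488 = -258152)
E/j(30) = -258152/29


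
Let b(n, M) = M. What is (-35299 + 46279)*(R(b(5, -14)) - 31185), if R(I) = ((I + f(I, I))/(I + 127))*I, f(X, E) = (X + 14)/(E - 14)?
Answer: -38690324820/113 ≈ -3.4239e+8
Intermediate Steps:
f(X, E) = (14 + X)/(-14 + E)
R(I) = I*(I + (14 + I)/(-14 + I))/(127 + I) (R(I) = ((I + (14 + I)/(-14 + I))/(I + 127))*I = ((I + (14 + I)/(-14 + I))/(127 + I))*I = I*(I + (14 + I)/(-14 + I))/(127 + I))
(-35299 + 46279)*(R(b(5, -14)) - 31185) = (-35299 + 46279)*(-14*(14 - 14 - 14*(-14 - 14))/((-14 - 14)*(127 - 14)) - 31185) = 10980*(-14*(14 - 14 - 14*(-28))/(-28*113) - 31185) = 10980*(-14*(-1/28)*1/113*(14 - 14 + 392) - 31185) = 10980*(-14*(-1/28)*1/113*392 - 31185) = 10980*(196/113 - 31185) = 10980*(-3523709/113) = -38690324820/113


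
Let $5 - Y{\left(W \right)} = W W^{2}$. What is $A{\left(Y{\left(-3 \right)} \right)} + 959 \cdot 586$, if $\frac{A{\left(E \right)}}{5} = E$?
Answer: $562134$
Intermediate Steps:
$Y{\left(W \right)} = 5 - W^{3}$ ($Y{\left(W \right)} = 5 - W W^{2} = 5 - W^{3}$)
$A{\left(E \right)} = 5 E$
$A{\left(Y{\left(-3 \right)} \right)} + 959 \cdot 586 = 5 \left(5 - \left(-3\right)^{3}\right) + 959 \cdot 586 = 5 \left(5 - -27\right) + 561974 = 5 \left(5 + 27\right) + 561974 = 5 \cdot 32 + 561974 = 160 + 561974 = 562134$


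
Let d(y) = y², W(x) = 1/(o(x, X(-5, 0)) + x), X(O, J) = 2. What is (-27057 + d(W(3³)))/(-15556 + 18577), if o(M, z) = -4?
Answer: -14313152/1598109 ≈ -8.9563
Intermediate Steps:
W(x) = 1/(-4 + x)
(-27057 + d(W(3³)))/(-15556 + 18577) = (-27057 + (1/(-4 + 3³))²)/(-15556 + 18577) = (-27057 + (1/(-4 + 27))²)/3021 = (-27057 + (1/23)²)*(1/3021) = (-27057 + 1/529)*(1/3021) = -14313152/529*1/3021 = -14313152/1598109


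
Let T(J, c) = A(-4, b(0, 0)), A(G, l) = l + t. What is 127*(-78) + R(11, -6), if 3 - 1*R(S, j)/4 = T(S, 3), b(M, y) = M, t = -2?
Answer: -9886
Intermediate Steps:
A(G, l) = -2 + l (A(G, l) = l - 2 = -2 + l)
T(J, c) = -2 (T(J, c) = -2 + 0 = -2)
R(S, j) = 20 (R(S, j) = 12 - 4*(-2) = 12 + 8 = 20)
127*(-78) + R(11, -6) = 127*(-78) + 20 = -9906 + 20 = -9886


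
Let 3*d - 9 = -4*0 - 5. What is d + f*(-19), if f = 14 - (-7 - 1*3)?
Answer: -1364/3 ≈ -454.67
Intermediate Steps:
f = 24 (f = 14 - (-7 - 3) = 14 - 1*(-10) = 14 + 10 = 24)
d = 4/3 (d = 3 + (-4*0 - 5)/3 = 3 + (0 - 5)/3 = 3 + (⅓)*(-5) = 3 - 5/3 = 4/3 ≈ 1.3333)
d + f*(-19) = 4/3 + 24*(-19) = 4/3 - 456 = -1364/3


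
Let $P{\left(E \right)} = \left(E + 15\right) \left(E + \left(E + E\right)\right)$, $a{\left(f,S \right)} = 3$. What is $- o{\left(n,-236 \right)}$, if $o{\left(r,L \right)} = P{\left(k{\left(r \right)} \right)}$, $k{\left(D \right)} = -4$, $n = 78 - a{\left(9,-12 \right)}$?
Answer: $132$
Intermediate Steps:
$n = 75$ ($n = 78 - 3 = 75$)
$P{\left(E \right)} = 3 E \left(15 + E\right)$ ($P{\left(E \right)} = \left(15 + E\right) \left(E + 2 E\right) = \left(15 + E\right) 3 E = 3 E \left(15 + E\right)$)
$o{\left(r,L \right)} = -132$ ($o{\left(r,L \right)} = 3 \left(-4\right) \left(15 - 4\right) = 3 \left(-4\right) 11 = -132$)
$- o{\left(n,-236 \right)} = \left(-1\right) \left(-132\right) = 132$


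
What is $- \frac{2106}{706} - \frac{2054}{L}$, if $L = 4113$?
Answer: $- \frac{5056051}{1451889} \approx -3.4824$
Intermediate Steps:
$- \frac{2106}{706} - \frac{2054}{L} = - \frac{2106}{706} - \frac{2054}{4113} = \left(-2106\right) \frac{1}{706} - \frac{2054}{4113} = - \frac{1053}{353} - \frac{2054}{4113} = - \frac{5056051}{1451889}$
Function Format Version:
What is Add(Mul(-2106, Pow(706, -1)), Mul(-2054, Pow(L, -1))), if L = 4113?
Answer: Rational(-5056051, 1451889) ≈ -3.4824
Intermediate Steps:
Add(Mul(-2106, Pow(706, -1)), Mul(-2054, Pow(L, -1))) = Add(Mul(-2106, Pow(706, -1)), Mul(-2054, Pow(4113, -1))) = Add(Mul(-2106, Rational(1, 706)), Mul(-2054, Rational(1, 4113))) = Add(Rational(-1053, 353), Rational(-2054, 4113)) = Rational(-5056051, 1451889)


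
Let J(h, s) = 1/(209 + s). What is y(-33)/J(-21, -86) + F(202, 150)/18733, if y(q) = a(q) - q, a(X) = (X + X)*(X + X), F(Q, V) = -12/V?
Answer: 252823846273/468325 ≈ 5.3985e+5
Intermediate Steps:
a(X) = 4*X² (a(X) = (2*X)*(2*X) = 4*X²)
y(q) = -q + 4*q² (y(q) = 4*q² - q = -q + 4*q²)
y(-33)/J(-21, -86) + F(202, 150)/18733 = (-33*(-1 + 4*(-33)))/(1/(209 - 86)) - 12/150/18733 = (-33*(-1 - 132))/(1/123) - 12*1/150*(1/18733) = (-33*(-133))/(1/123) - 2/25*1/18733 = 4389*123 - 2/468325 = 539847 - 2/468325 = 252823846273/468325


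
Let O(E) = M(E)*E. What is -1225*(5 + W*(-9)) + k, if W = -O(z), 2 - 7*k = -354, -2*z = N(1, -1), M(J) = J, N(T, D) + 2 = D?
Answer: -864651/28 ≈ -30880.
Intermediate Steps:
N(T, D) = -2 + D
z = 3/2 (z = -(-2 - 1)/2 = -½*(-3) = 3/2 ≈ 1.5000)
k = 356/7 (k = 2/7 - ⅐*(-354) = 2/7 + 354/7 = 356/7 ≈ 50.857)
O(E) = E² (O(E) = E*E = E²)
W = -9/4 (W = -(3/2)² = -1*9/4 = -9/4 ≈ -2.2500)
-1225*(5 + W*(-9)) + k = -1225*(5 - 9/4*(-9)) + 356/7 = -1225*(5 + 81/4) + 356/7 = -1225*101/4 + 356/7 = -123725/4 + 356/7 = -864651/28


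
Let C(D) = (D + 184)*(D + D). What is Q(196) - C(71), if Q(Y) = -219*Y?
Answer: -79134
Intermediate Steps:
C(D) = 2*D*(184 + D) (C(D) = (184 + D)*(2*D) = 2*D*(184 + D))
Q(196) - C(71) = -219*196 - 2*71*(184 + 71) = -42924 - 2*71*255 = -42924 - 1*36210 = -42924 - 36210 = -79134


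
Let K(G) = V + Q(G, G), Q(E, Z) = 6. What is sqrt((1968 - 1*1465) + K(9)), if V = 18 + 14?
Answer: sqrt(541) ≈ 23.259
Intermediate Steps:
V = 32
K(G) = 38 (K(G) = 32 + 6 = 38)
sqrt((1968 - 1*1465) + K(9)) = sqrt((1968 - 1*1465) + 38) = sqrt((1968 - 1465) + 38) = sqrt(503 + 38) = sqrt(541)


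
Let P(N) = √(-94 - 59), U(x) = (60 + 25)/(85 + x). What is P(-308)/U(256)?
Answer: 1023*I*√17/85 ≈ 49.623*I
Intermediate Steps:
U(x) = 85/(85 + x)
P(N) = 3*I*√17 (P(N) = √(-153) = 3*I*√17)
P(-308)/U(256) = (3*I*√17)/((85/(85 + 256))) = (3*I*√17)/((85/341)) = (3*I*√17)/((85*(1/341))) = (3*I*√17)/(85/341) = (3*I*√17)*(341/85) = 1023*I*√17/85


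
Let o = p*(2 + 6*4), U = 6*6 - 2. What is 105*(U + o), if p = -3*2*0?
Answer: 3570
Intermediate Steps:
p = 0 (p = -6*0 = 0)
U = 34 (U = 36 - 2 = 34)
o = 0 (o = 0*(2 + 6*4) = 0*(2 + 24) = 0*26 = 0)
105*(U + o) = 105*(34 + 0) = 105*34 = 3570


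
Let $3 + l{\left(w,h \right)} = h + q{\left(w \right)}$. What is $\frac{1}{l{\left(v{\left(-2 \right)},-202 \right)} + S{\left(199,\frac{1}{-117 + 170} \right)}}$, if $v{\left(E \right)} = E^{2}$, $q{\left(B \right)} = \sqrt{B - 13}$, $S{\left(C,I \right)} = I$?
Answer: $- \frac{575792}{118051777} - \frac{8427 i}{118051777} \approx -0.0048775 - 7.1384 \cdot 10^{-5} i$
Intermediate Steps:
$q{\left(B \right)} = \sqrt{-13 + B}$
$l{\left(w,h \right)} = -3 + h + \sqrt{-13 + w}$ ($l{\left(w,h \right)} = -3 + \left(h + \sqrt{-13 + w}\right) = -3 + h + \sqrt{-13 + w}$)
$\frac{1}{l{\left(v{\left(-2 \right)},-202 \right)} + S{\left(199,\frac{1}{-117 + 170} \right)}} = \frac{1}{\left(-3 - 202 + \sqrt{-13 + \left(-2\right)^{2}}\right) + \frac{1}{-117 + 170}} = \frac{1}{\left(-3 - 202 + \sqrt{-13 + 4}\right) + \frac{1}{53}} = \frac{1}{\left(-3 - 202 + \sqrt{-9}\right) + \frac{1}{53}} = \frac{1}{\left(-3 - 202 + 3 i\right) + \frac{1}{53}} = \frac{1}{\left(-205 + 3 i\right) + \frac{1}{53}} = \frac{1}{- \frac{10864}{53} + 3 i} = \frac{2809 \left(- \frac{10864}{53} - 3 i\right)}{118051777}$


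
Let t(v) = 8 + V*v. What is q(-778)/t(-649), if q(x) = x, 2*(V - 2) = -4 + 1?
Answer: 1556/633 ≈ 2.4581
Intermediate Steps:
V = ½ (V = 2 + (-4 + 1)/2 = 2 + (½)*(-3) = 2 - 3/2 = ½ ≈ 0.50000)
t(v) = 8 + v/2
q(-778)/t(-649) = -778/(8 + (½)*(-649)) = -778/(8 - 649/2) = -778/(-633/2) = -778*(-2/633) = 1556/633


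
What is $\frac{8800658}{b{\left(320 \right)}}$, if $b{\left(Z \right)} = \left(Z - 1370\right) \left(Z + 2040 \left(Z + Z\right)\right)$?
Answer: $- \frac{4400329}{685608000} \approx -0.0064181$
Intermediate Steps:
$b{\left(Z \right)} = 4081 Z \left(-1370 + Z\right)$ ($b{\left(Z \right)} = \left(-1370 + Z\right) \left(Z + 2040 \cdot 2 Z\right) = \left(-1370 + Z\right) \left(Z + 4080 Z\right) = \left(-1370 + Z\right) 4081 Z = 4081 Z \left(-1370 + Z\right)$)
$\frac{8800658}{b{\left(320 \right)}} = \frac{8800658}{4081 \cdot 320 \left(-1370 + 320\right)} = \frac{8800658}{4081 \cdot 320 \left(-1050\right)} = \frac{8800658}{-1371216000} = 8800658 \left(- \frac{1}{1371216000}\right) = - \frac{4400329}{685608000}$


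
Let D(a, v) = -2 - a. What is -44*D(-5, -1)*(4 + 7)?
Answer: -1452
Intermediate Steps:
-44*D(-5, -1)*(4 + 7) = -44*(-2 - 1*(-5))*(4 + 7) = -44*(-2 + 5)*11 = -132*11 = -44*33 = -1452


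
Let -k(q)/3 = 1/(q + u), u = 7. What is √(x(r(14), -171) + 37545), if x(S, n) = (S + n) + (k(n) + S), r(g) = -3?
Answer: √251262555/82 ≈ 193.31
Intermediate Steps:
k(q) = -3/(7 + q) (k(q) = -3/(q + 7) = -3/(7 + q))
x(S, n) = n - 3/(7 + n) + 2*S (x(S, n) = (S + n) + (-3/(7 + n) + S) = (S + n) + (S - 3/(7 + n)) = n - 3/(7 + n) + 2*S)
√(x(r(14), -171) + 37545) = √((-3 + (7 - 171)*(-171 + 2*(-3)))/(7 - 171) + 37545) = √((-3 - 164*(-171 - 6))/(-164) + 37545) = √(-(-3 - 164*(-177))/164 + 37545) = √(-(-3 + 29028)/164 + 37545) = √(-1/164*29025 + 37545) = √(-29025/164 + 37545) = √(6128355/164) = √251262555/82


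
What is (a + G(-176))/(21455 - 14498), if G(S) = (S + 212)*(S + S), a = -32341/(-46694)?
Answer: -591674027/324850158 ≈ -1.8214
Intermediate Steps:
a = 32341/46694 (a = -32341*(-1/46694) = 32341/46694 ≈ 0.69262)
G(S) = 2*S*(212 + S) (G(S) = (212 + S)*(2*S) = 2*S*(212 + S))
(a + G(-176))/(21455 - 14498) = (32341/46694 + 2*(-176)*(212 - 176))/(21455 - 14498) = (32341/46694 + 2*(-176)*36)/6957 = (32341/46694 - 12672)*(1/6957) = -591674027/46694*1/6957 = -591674027/324850158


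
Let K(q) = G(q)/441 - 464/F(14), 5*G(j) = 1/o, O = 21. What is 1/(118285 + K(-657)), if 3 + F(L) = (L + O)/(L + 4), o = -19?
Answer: 41895/4973966234 ≈ 8.4229e-6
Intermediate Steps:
G(j) = -1/95 (G(j) = (1/5)/(-19) = (1/5)*(-1/19) = -1/95)
F(L) = -3 + (21 + L)/(4 + L) (F(L) = -3 + (L + 21)/(L + 4) = -3 + (21 + L)/(4 + L))
K(q) = 18416159/41895 (K(q) = -1/95/441 - 464*(4 + 14)/(9 - 2*14) = -1/95*1/441 - 464*18/(9 - 28) = -1/41895 - 464/((1/18)*(-19)) = -1/41895 - 464/(-19/18) = -1/41895 - 464*(-18/19) = -1/41895 + 8352/19 = 18416159/41895)
1/(118285 + K(-657)) = 1/(118285 + 18416159/41895) = 1/(4973966234/41895) = 41895/4973966234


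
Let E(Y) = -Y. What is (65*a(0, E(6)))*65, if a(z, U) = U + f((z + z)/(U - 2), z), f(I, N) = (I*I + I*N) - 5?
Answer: -46475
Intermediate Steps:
f(I, N) = -5 + I² + I*N (f(I, N) = (I² + I*N) - 5 = -5 + I² + I*N)
a(z, U) = -5 + U + 2*z²/(-2 + U) + 4*z²/(-2 + U)² (a(z, U) = U + (-5 + ((z + z)/(U - 2))² + ((z + z)/(U - 2))*z) = U + (-5 + ((2*z)/(-2 + U))² + ((2*z)/(-2 + U))*z) = U + (-5 + (2*z/(-2 + U))² + (2*z/(-2 + U))*z) = U + (-5 + 4*z²/(-2 + U)² + 2*z²/(-2 + U)) = U + (-5 + 2*z²/(-2 + U) + 4*z²/(-2 + U)²) = -5 + U + 2*z²/(-2 + U) + 4*z²/(-2 + U)²)
(65*a(0, E(6)))*65 = (65*(-5 - 1*6 + 2*(-1*6)*0²/(-2 - 1*6)²))*65 = (65*(-5 - 6 + 2*(-6)*0/(-2 - 6)²))*65 = (65*(-5 - 6 + 2*(-6)*0/(-8)²))*65 = (65*(-5 - 6 + 2*(-6)*0*(1/64)))*65 = (65*(-5 - 6 + 0))*65 = (65*(-11))*65 = -715*65 = -46475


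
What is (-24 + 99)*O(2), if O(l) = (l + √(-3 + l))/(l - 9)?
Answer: -150/7 - 75*I/7 ≈ -21.429 - 10.714*I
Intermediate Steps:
O(l) = (l + √(-3 + l))/(-9 + l)
(-24 + 99)*O(2) = (-24 + 99)*((2 + √(-3 + 2))/(-9 + 2)) = 75*((2 + √(-1))/(-7)) = 75*(-(2 + I)/7) = 75*(-2/7 - I/7) = -150/7 - 75*I/7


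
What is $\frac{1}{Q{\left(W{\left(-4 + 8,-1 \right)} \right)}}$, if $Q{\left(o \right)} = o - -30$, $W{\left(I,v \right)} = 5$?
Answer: $\frac{1}{35} \approx 0.028571$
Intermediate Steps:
$Q{\left(o \right)} = 30 + o$ ($Q{\left(o \right)} = o + 30 = 30 + o$)
$\frac{1}{Q{\left(W{\left(-4 + 8,-1 \right)} \right)}} = \frac{1}{30 + 5} = \frac{1}{35}$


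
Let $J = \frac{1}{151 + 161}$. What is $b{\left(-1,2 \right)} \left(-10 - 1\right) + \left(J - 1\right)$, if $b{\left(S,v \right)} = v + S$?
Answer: $- \frac{3743}{312} \approx -11.997$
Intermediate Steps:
$b{\left(S,v \right)} = S + v$
$J = \frac{1}{312} \approx 0.0032051$
$b{\left(-1,2 \right)} \left(-10 - 1\right) + \left(J - 1\right) = \left(-1 + 2\right) \left(-10 - 1\right) + \left(\frac{1}{312} - 1\right) = 1 \left(-11\right) - \frac{311}{312} = -11 - \frac{311}{312} = - \frac{3743}{312}$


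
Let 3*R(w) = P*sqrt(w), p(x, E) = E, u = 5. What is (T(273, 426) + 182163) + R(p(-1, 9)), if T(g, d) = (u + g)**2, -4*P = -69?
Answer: 1037857/4 ≈ 2.5946e+5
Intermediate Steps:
P = 69/4 (P = -1/4*(-69) = 69/4 ≈ 17.250)
R(w) = 23*sqrt(w)/4 (R(w) = (69*sqrt(w)/4)/3 = 23*sqrt(w)/4)
T(g, d) = (5 + g)**2
(T(273, 426) + 182163) + R(p(-1, 9)) = ((5 + 273)**2 + 182163) + 23*sqrt(9)/4 = (278**2 + 182163) + (23/4)*3 = (77284 + 182163) + 69/4 = 259447 + 69/4 = 1037857/4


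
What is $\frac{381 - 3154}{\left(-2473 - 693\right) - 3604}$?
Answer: $\frac{2773}{6770} \approx 0.4096$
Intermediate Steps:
$\frac{381 - 3154}{\left(-2473 - 693\right) - 3604} = - \frac{2773}{-3166 - 3604} = - \frac{2773}{-6770} = \left(-2773\right) \left(- \frac{1}{6770}\right) = \frac{2773}{6770}$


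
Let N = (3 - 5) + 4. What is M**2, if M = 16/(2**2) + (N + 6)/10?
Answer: 576/25 ≈ 23.040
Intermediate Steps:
N = 2 (N = -2 + 4 = 2)
M = 24/5 (M = 16/(2**2) + (2 + 6)/10 = 16/4 + 8*(1/10) = 16*(1/4) + 4/5 = 4 + 4/5 = 24/5 ≈ 4.8000)
M**2 = (24/5)**2 = 576/25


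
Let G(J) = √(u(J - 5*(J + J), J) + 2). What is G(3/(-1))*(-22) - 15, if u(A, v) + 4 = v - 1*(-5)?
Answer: -15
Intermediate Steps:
u(A, v) = 1 + v (u(A, v) = -4 + (v - 1*(-5)) = -4 + (v + 5) = -4 + (5 + v) = 1 + v)
G(J) = √(3 + J) (G(J) = √((1 + J) + 2) = √(3 + J))
G(3/(-1))*(-22) - 15 = √(3 + 3/(-1))*(-22) - 15 = √(3 + 3*(-1))*(-22) - 15 = √(3 - 3)*(-22) - 15 = √0*(-22) - 15 = 0*(-22) - 15 = 0 - 15 = -15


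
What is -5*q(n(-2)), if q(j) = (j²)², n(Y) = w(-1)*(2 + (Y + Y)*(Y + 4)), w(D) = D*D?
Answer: -6480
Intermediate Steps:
w(D) = D²
n(Y) = 2 + 2*Y*(4 + Y) (n(Y) = (-1)²*(2 + (Y + Y)*(Y + 4)) = 1*(2 + (2*Y)*(4 + Y)) = 1*(2 + 2*Y*(4 + Y)) = 2 + 2*Y*(4 + Y))
q(j) = j⁴
-5*q(n(-2)) = -5*(2 + 2*(-2)² + 8*(-2))⁴ = -5*(2 + 2*4 - 16)⁴ = -5*(2 + 8 - 16)⁴ = -5*(-6)⁴ = -5*1296 = -6480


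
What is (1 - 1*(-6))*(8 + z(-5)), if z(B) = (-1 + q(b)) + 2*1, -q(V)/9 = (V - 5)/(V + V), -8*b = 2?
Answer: -1197/2 ≈ -598.50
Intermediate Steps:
b = -¼ (b = -⅛*2 = -¼ ≈ -0.25000)
q(V) = -9*(-5 + V)/(2*V) (q(V) = -9*(V - 5)/(V + V) = -9*(-5 + V)/(2*V))
z(B) = -187/2 (z(B) = (-1 + 9*(5 - 1*(-¼))/(2*(-¼))) + 2*1 = (-1 + (9/2)*(-4)*(5 + ¼)) + 2 = (-1 + (9/2)*(-4)*(21/4)) + 2 = (-1 - 189/2) + 2 = -191/2 + 2 = -187/2)
(1 - 1*(-6))*(8 + z(-5)) = (1 - 1*(-6))*(8 - 187/2) = (1 + 6)*(-171/2) = 7*(-171/2) = -1197/2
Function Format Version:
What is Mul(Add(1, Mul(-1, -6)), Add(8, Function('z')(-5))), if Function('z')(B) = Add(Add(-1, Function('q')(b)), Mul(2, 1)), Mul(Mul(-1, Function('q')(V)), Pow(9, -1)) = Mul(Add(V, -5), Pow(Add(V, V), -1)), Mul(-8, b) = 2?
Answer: Rational(-1197, 2) ≈ -598.50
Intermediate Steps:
b = Rational(-1, 4) (b = Mul(Rational(-1, 8), 2) = Rational(-1, 4) ≈ -0.25000)
Function('q')(V) = Mul(Rational(-9, 2), Pow(V, -1), Add(-5, V)) (Function('q')(V) = Mul(-9, Mul(Add(V, -5), Pow(Add(V, V), -1))) = Mul(-9, Mul(Add(-5, V), Pow(Mul(2, V), -1))) = Mul(-9, Mul(Add(-5, V), Mul(Rational(1, 2), Pow(V, -1)))) = Mul(-9, Mul(Rational(1, 2), Pow(V, -1), Add(-5, V))) = Mul(Rational(-9, 2), Pow(V, -1), Add(-5, V)))
Function('z')(B) = Rational(-187, 2) (Function('z')(B) = Add(Add(-1, Mul(Rational(9, 2), Pow(Rational(-1, 4), -1), Add(5, Mul(-1, Rational(-1, 4))))), Mul(2, 1)) = Add(Add(-1, Mul(Rational(9, 2), -4, Add(5, Rational(1, 4)))), 2) = Add(Add(-1, Mul(Rational(9, 2), -4, Rational(21, 4))), 2) = Add(Add(-1, Rational(-189, 2)), 2) = Add(Rational(-191, 2), 2) = Rational(-187, 2))
Mul(Add(1, Mul(-1, -6)), Add(8, Function('z')(-5))) = Mul(Add(1, Mul(-1, -6)), Add(8, Rational(-187, 2))) = Mul(Add(1, 6), Rational(-171, 2)) = Mul(7, Rational(-171, 2)) = Rational(-1197, 2)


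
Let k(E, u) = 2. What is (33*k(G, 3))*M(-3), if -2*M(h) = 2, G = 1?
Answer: -66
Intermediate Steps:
M(h) = -1 (M(h) = -½*2 = -1)
(33*k(G, 3))*M(-3) = (33*2)*(-1) = 66*(-1) = -66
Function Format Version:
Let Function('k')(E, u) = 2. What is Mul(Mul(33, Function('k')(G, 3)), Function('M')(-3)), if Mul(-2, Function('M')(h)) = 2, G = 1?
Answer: -66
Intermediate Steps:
Function('M')(h) = -1 (Function('M')(h) = Mul(Rational(-1, 2), 2) = -1)
Mul(Mul(33, Function('k')(G, 3)), Function('M')(-3)) = Mul(Mul(33, 2), -1) = Mul(66, -1) = -66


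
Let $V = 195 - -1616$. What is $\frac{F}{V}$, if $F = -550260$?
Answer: $- \frac{550260}{1811} \approx -303.84$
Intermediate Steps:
$V = 1811$ ($V = 195 + 1616 = 1811$)
$\frac{F}{V} = - \frac{550260}{1811}$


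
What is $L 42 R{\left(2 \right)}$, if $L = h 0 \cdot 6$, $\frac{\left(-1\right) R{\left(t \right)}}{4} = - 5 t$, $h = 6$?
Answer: $0$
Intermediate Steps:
$R{\left(t \right)} = 20 t$ ($R{\left(t \right)} = - 4 \left(- 5 t\right) = 20 t$)
$L = 0$ ($L = 6 \cdot 0 \cdot 6 = 0 \cdot 6 = 0$)
$L 42 R{\left(2 \right)} = 0 \cdot 42 \cdot 20 \cdot 2 = 0 \cdot 40 = 0$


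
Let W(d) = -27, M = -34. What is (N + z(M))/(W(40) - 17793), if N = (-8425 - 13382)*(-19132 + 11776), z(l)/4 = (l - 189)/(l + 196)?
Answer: -590608873/65610 ≈ -9001.8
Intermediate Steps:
z(l) = 4*(-189 + l)/(196 + l) (z(l) = 4*((l - 189)/(l + 196)) = 4*((-189 + l)/(196 + l)) = 4*(-189 + l)/(196 + l))
N = 160412292 (N = -21807*(-7356) = 160412292)
(N + z(M))/(W(40) - 17793) = (160412292 + 4*(-189 - 34)/(196 - 34))/(-27 - 17793) = (160412292 + 4*(-223)/162)/(-17820) = (160412292 + 4*(1/162)*(-223))*(-1/17820) = (160412292 - 446/81)*(-1/17820) = (12993395206/81)*(-1/17820) = -590608873/65610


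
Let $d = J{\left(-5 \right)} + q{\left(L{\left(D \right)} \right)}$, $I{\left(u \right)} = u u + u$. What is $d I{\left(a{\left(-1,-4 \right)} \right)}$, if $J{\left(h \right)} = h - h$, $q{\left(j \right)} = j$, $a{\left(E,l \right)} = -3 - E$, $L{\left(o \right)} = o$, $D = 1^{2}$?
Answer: $2$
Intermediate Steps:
$D = 1$
$J{\left(h \right)} = 0$
$I{\left(u \right)} = u + u^{2}$ ($I{\left(u \right)} = u^{2} + u = u + u^{2}$)
$d = 1$ ($d = 0 + 1 = 1$)
$d I{\left(a{\left(-1,-4 \right)} \right)} = 1 \left(-3 - -1\right) \left(1 - 2\right) = 1 \left(-3 + 1\right) \left(1 + \left(-3 + 1\right)\right) = 1 \left(- 2 \left(1 - 2\right)\right) = 1 \left(\left(-2\right) \left(-1\right)\right) = 1 \cdot 2 = 2$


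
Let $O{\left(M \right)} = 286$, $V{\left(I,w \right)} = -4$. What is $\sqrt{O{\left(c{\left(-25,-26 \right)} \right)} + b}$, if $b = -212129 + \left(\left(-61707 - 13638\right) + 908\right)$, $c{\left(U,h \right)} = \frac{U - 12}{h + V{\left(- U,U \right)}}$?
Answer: $2 i \sqrt{71570} \approx 535.05 i$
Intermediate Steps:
$c{\left(U,h \right)} = \frac{-12 + U}{-4 + h}$ ($c{\left(U,h \right)} = \frac{U - 12}{h - 4} = \frac{-12 + U}{-4 + h}$)
$b = -286566$ ($b = -212129 + \left(-75345 + 908\right) = -212129 - 74437 = -286566$)
$\sqrt{O{\left(c{\left(-25,-26 \right)} \right)} + b} = \sqrt{286 - 286566} = \sqrt{-286280} = 2 i \sqrt{71570}$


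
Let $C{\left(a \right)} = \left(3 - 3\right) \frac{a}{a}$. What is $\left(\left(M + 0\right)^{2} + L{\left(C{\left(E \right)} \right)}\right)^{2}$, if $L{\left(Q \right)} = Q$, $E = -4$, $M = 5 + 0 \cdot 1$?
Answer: $625$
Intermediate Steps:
$M = 5$ ($M = 5 + 0 = 5$)
$C{\left(a \right)} = 0$ ($C{\left(a \right)} = 0 \cdot 1 = 0$)
$\left(\left(M + 0\right)^{2} + L{\left(C{\left(E \right)} \right)}\right)^{2} = \left(\left(5 + 0\right)^{2} + 0\right)^{2} = \left(5^{2} + 0\right)^{2} = \left(25 + 0\right)^{2} = 25^{2} = 625$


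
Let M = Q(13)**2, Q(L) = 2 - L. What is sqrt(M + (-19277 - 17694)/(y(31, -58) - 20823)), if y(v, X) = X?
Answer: 2*sqrt(13382486733)/20881 ≈ 11.080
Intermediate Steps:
M = 121 (M = (2 - 1*13)**2 = (2 - 13)**2 = (-11)**2 = 121)
sqrt(M + (-19277 - 17694)/(y(31, -58) - 20823)) = sqrt(121 + (-19277 - 17694)/(-58 - 20823)) = sqrt(121 - 36971/(-20881)) = sqrt(121 - 36971*(-1/20881)) = sqrt(121 + 36971/20881) = sqrt(2563572/20881) = 2*sqrt(13382486733)/20881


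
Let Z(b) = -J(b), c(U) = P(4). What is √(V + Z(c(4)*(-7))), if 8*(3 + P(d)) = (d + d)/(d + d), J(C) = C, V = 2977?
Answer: √47310/4 ≈ 54.377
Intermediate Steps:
P(d) = -23/8 (P(d) = -3 + ((d + d)/(d + d))/8 = -3 + ((2*d)/((2*d)))/8 = -3 + ((2*d)*(1/(2*d)))/8 = -3 + (⅛)*1 = -3 + ⅛ = -23/8)
c(U) = -23/8
Z(b) = -b
√(V + Z(c(4)*(-7))) = √(2977 - (-23)*(-7)/8) = √(2977 - 1*161/8) = √(2977 - 161/8) = √(23655/8) = √47310/4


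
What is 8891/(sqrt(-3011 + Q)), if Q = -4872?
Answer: -8891*I*sqrt(7883)/7883 ≈ -100.14*I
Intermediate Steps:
8891/(sqrt(-3011 + Q)) = 8891/(sqrt(-3011 - 4872)) = 8891/(sqrt(-7883)) = 8891/((I*sqrt(7883))) = 8891*(-I*sqrt(7883)/7883) = -8891*I*sqrt(7883)/7883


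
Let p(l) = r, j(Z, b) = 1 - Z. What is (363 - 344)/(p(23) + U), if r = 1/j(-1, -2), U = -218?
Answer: -38/435 ≈ -0.087356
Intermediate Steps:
r = ½ (r = 1/(1 - 1*(-1)) = 1/(1 + 1) = 1/2 = ½ ≈ 0.50000)
p(l) = ½
(363 - 344)/(p(23) + U) = (363 - 344)/(½ - 218) = 19/(-435/2) = 19*(-2/435) = -38/435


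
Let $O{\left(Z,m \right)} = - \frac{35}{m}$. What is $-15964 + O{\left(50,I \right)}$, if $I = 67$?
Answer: $- \frac{1069623}{67} \approx -15965.0$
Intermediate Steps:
$-15964 + O{\left(50,I \right)} = -15964 - \frac{35}{67} = - \frac{1069623}{67}$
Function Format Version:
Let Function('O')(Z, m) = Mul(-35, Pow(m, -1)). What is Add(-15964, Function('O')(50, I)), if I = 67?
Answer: Rational(-1069623, 67) ≈ -15965.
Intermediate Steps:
Add(-15964, Function('O')(50, I)) = Add(-15964, Mul(-35, Pow(67, -1))) = Add(-15964, Mul(-35, Rational(1, 67))) = Add(-15964, Rational(-35, 67)) = Rational(-1069623, 67)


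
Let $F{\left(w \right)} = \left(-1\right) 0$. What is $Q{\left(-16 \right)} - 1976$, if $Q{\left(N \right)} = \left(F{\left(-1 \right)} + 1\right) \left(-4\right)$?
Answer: $-1980$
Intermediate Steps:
$F{\left(w \right)} = 0$
$Q{\left(N \right)} = -4$ ($Q{\left(N \right)} = \left(0 + 1\right) \left(-4\right) = 1 \left(-4\right) = -4$)
$Q{\left(-16 \right)} - 1976 = -4 - 1976 = -1980$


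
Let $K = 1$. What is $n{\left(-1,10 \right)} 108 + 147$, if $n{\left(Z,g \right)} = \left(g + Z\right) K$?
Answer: $1119$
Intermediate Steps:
$n{\left(Z,g \right)} = Z + g$ ($n{\left(Z,g \right)} = \left(g + Z\right) 1 = \left(Z + g\right) 1 = Z + g$)
$n{\left(-1,10 \right)} 108 + 147 = \left(-1 + 10\right) 108 + 147 = 9 \cdot 108 + 147 = 972 + 147 = 1119$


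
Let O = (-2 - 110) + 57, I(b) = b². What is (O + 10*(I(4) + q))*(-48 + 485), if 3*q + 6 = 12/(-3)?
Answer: 93955/3 ≈ 31318.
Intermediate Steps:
q = -10/3 (q = -2 + (12/(-3))/3 = -2 + (12*(-⅓))/3 = -2 + (⅓)*(-4) = -2 - 4/3 = -10/3 ≈ -3.3333)
O = -55 (O = -112 + 57 = -55)
(O + 10*(I(4) + q))*(-48 + 485) = (-55 + 10*(4² - 10/3))*(-48 + 485) = (-55 + 10*(16 - 10/3))*437 = (-55 + 10*(38/3))*437 = (-55 + 380/3)*437 = (215/3)*437 = 93955/3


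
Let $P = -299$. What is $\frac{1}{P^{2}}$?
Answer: $\frac{1}{89401} \approx 1.1186 \cdot 10^{-5}$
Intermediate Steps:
$\frac{1}{P^{2}} = \frac{1}{\left(-299\right)^{2}} = \frac{1}{89401}$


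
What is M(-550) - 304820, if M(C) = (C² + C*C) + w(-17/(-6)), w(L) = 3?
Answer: 300183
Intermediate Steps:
M(C) = 3 + 2*C² (M(C) = (C² + C*C) + 3 = (C² + C²) + 3 = 2*C² + 3 = 3 + 2*C²)
M(-550) - 304820 = (3 + 2*(-550)²) - 304820 = (3 + 2*302500) - 304820 = (3 + 605000) - 304820 = 605003 - 304820 = 300183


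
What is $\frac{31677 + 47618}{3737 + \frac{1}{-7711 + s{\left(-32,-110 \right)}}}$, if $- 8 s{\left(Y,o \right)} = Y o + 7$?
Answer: $\frac{5171223425}{243708447} \approx 21.219$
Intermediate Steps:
$s{\left(Y,o \right)} = - \frac{7}{8} - \frac{Y o}{8}$ ($s{\left(Y,o \right)} = - \frac{Y o + 7}{8} = - \frac{7 + Y o}{8} = - \frac{7}{8} - \frac{Y o}{8}$)
$\frac{31677 + 47618}{3737 + \frac{1}{-7711 + s{\left(-32,-110 \right)}}} = \frac{31677 + 47618}{3737 + \frac{1}{-7711 - \left(\frac{7}{8} - -440\right)}} = \frac{79295}{3737 + \frac{1}{-7711 - \frac{3527}{8}}} = \frac{79295}{3737 + \frac{1}{- \frac{65215}{8}}} = \frac{79295}{3737 - \frac{8}{65215}} = \frac{79295}{\frac{243708447}{65215}} = 79295 \cdot \frac{65215}{243708447} = \frac{5171223425}{243708447}$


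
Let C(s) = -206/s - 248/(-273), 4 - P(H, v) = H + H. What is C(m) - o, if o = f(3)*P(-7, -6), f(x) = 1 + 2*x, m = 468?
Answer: -15817/126 ≈ -125.53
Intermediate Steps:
P(H, v) = 4 - 2*H (P(H, v) = 4 - (H + H) = 4 - 2*H)
C(s) = 248/273 - 206/s (C(s) = -206/s - 248*(-1/273) = -206/s + 248/273 = 248/273 - 206/s)
o = 126 (o = (1 + 2*3)*(4 - 2*(-7)) = (1 + 6)*(4 + 14) = 7*18 = 126)
C(m) - o = (248/273 - 206/468) - 1*126 = (248/273 - 206*1/468) - 126 = (248/273 - 103/234) - 126 = 59/126 - 126 = -15817/126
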